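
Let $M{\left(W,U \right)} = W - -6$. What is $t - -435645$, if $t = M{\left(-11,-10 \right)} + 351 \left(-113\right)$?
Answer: $395977$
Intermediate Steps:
$M{\left(W,U \right)} = 6 + W$ ($M{\left(W,U \right)} = W + 6 = 6 + W$)
$t = -39668$ ($t = \left(6 - 11\right) + 351 \left(-113\right) = -5 - 39663 = -39668$)
$t - -435645 = -39668 - -435645 = -39668 + 435645 = 395977$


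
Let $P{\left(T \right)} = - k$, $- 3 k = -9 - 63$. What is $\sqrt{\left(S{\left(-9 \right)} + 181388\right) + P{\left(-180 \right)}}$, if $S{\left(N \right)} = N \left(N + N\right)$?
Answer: $\sqrt{181526} \approx 426.06$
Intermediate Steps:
$S{\left(N \right)} = 2 N^{2}$ ($S{\left(N \right)} = N 2 N = 2 N^{2}$)
$k = 24$ ($k = - \frac{-9 - 63}{3} = \left(- \frac{1}{3}\right) \left(-72\right) = 24$)
$P{\left(T \right)} = -24$ ($P{\left(T \right)} = \left(-1\right) 24 = -24$)
$\sqrt{\left(S{\left(-9 \right)} + 181388\right) + P{\left(-180 \right)}} = \sqrt{\left(2 \left(-9\right)^{2} + 181388\right) - 24} = \sqrt{\left(2 \cdot 81 + 181388\right) - 24} = \sqrt{\left(162 + 181388\right) - 24} = \sqrt{181550 - 24} = \sqrt{181526}$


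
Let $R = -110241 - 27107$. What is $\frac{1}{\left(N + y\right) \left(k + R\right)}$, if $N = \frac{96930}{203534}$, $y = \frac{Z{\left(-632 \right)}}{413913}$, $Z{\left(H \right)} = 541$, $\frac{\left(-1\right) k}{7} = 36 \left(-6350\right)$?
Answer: $\frac{42122684271}{29425779235071184} \approx 1.4315 \cdot 10^{-6}$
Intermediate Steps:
$k = 1600200$ ($k = - 7 \cdot 36 \left(-6350\right) = \left(-7\right) \left(-228600\right) = 1600200$)
$y = \frac{541}{413913} \approx 0.001307$
$N = \frac{48465}{101767}$ ($N = 96930 \cdot \frac{1}{203534} = \frac{48465}{101767} \approx 0.47623$)
$R = -137348$
$\frac{1}{\left(N + y\right) \left(k + R\right)} = \frac{1}{\left(\frac{48465}{101767} + \frac{541}{413913}\right) \left(1600200 - 137348\right)} = \frac{1}{\frac{20115349492}{42122684271} \cdot 1462852} = \frac{1}{\frac{29425779235071184}{42122684271}} = \frac{42122684271}{29425779235071184}$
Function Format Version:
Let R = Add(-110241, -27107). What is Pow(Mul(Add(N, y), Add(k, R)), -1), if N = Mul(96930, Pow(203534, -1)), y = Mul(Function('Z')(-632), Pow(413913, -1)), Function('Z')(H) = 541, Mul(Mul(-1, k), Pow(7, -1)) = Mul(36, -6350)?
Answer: Rational(42122684271, 29425779235071184) ≈ 1.4315e-6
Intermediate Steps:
k = 1600200 (k = Mul(-7, Mul(36, -6350)) = Mul(-7, -228600) = 1600200)
y = Rational(541, 413913) (y = Mul(541, Pow(413913, -1)) = Mul(541, Rational(1, 413913)) = Rational(541, 413913) ≈ 0.0013070)
N = Rational(48465, 101767) (N = Mul(96930, Rational(1, 203534)) = Rational(48465, 101767) ≈ 0.47623)
R = -137348
Pow(Mul(Add(N, y), Add(k, R)), -1) = Pow(Mul(Add(Rational(48465, 101767), Rational(541, 413913)), Add(1600200, -137348)), -1) = Pow(Mul(Rational(20115349492, 42122684271), 1462852), -1) = Pow(Rational(29425779235071184, 42122684271), -1) = Rational(42122684271, 29425779235071184)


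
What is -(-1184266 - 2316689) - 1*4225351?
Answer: -724396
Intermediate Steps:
-(-1184266 - 2316689) - 1*4225351 = -1*(-3500955) - 4225351 = 3500955 - 4225351 = -724396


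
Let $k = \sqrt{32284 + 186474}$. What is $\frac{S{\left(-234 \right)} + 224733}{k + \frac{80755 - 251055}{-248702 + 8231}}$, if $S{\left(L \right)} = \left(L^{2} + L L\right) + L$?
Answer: $- \frac{6839244524262150}{6324968568021739} + \frac{19314620904214251 \sqrt{218758}}{12649937136043478} \approx 713.05$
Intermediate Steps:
$k = \sqrt{218758} \approx 467.72$
$S{\left(L \right)} = L + 2 L^{2}$ ($S{\left(L \right)} = \left(L^{2} + L^{2}\right) + L = 2 L^{2} + L = L + 2 L^{2}$)
$\frac{S{\left(-234 \right)} + 224733}{k + \frac{80755 - 251055}{-248702 + 8231}} = \frac{- 234 \left(1 + 2 \left(-234\right)\right) + 224733}{\sqrt{218758} + \frac{80755 - 251055}{-248702 + 8231}} = \frac{- 234 \left(1 - 468\right) + 224733}{\sqrt{218758} - \frac{170300}{-240471}} = \frac{\left(-234\right) \left(-467\right) + 224733}{\sqrt{218758} - - \frac{170300}{240471}} = \frac{109278 + 224733}{\sqrt{218758} + \frac{170300}{240471}} = \frac{334011}{\frac{170300}{240471} + \sqrt{218758}}$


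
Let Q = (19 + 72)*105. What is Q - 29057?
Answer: -19502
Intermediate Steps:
Q = 9555 (Q = 91*105 = 9555)
Q - 29057 = 9555 - 29057 = -19502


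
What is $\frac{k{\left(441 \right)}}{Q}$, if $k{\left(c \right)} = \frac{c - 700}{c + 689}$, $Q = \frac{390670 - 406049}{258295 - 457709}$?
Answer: $- \frac{3689159}{1241305} \approx -2.972$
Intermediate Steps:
$Q = \frac{15379}{199414}$ ($Q = - \frac{15379}{-199414} = \left(-15379\right) \left(- \frac{1}{199414}\right) = \frac{15379}{199414} \approx 0.077121$)
$k{\left(c \right)} = \frac{-700 + c}{689 + c}$
$\frac{k{\left(441 \right)}}{Q} = \frac{\frac{1}{689 + 441} \left(-700 + 441\right)}{\frac{15379}{199414}} = \frac{1}{1130} \left(-259\right) \frac{199414}{15379} = \left(- \frac{259}{1130}\right) \frac{199414}{15379} = - \frac{3689159}{1241305}$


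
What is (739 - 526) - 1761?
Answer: -1548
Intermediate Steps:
(739 - 526) - 1761 = 213 - 1761 = -1548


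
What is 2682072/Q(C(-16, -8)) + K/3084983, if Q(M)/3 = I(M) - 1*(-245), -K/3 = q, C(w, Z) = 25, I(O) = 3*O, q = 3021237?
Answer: 344393556759/123399320 ≈ 2790.9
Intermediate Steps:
K = -9063711 (K = -3*3021237 = -9063711)
Q(M) = 735 + 9*M (Q(M) = 3*(3*M - 1*(-245)) = 3*(3*M + 245) = 3*(245 + 3*M) = 735 + 9*M)
2682072/Q(C(-16, -8)) + K/3084983 = 2682072/(735 + 9*25) - 9063711/3084983 = 2682072/(735 + 225) - 9063711*1/3084983 = 2682072/960 - 9063711/3084983 = 2682072*(1/960) - 9063711/3084983 = 111753/40 - 9063711/3084983 = 344393556759/123399320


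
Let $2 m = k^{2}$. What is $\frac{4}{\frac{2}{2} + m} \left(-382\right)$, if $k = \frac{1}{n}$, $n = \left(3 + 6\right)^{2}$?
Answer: $- \frac{20050416}{13123} \approx -1527.9$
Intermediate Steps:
$n = 81$ ($n = 9^{2} = 81$)
$k = \frac{1}{81} \approx 0.012346$
$m = \frac{1}{13122}$ ($m = \frac{1}{2 \cdot 6561} = \frac{1}{2} \cdot \frac{1}{6561} = \frac{1}{13122} \approx 7.6208 \cdot 10^{-5}$)
$\frac{4}{\frac{2}{2} + m} \left(-382\right) = \frac{4}{\frac{2}{2} + \frac{1}{13122}} \left(-382\right) = \frac{4}{2 \cdot \frac{1}{2} + \frac{1}{13122}} \left(-382\right) = \frac{4}{1 + \frac{1}{13122}} \left(-382\right) = \frac{4}{\frac{13123}{13122}} \left(-382\right) = 4 \cdot \frac{13122}{13123} \left(-382\right) = \frac{52488}{13123} \left(-382\right) = - \frac{20050416}{13123}$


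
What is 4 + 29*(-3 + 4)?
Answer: 33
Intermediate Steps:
4 + 29*(-3 + 4) = 4 + 29*1 = 4 + 29 = 33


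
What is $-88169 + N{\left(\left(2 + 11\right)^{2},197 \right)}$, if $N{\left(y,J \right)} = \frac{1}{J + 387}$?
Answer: $- \frac{51490695}{584} \approx -88169.0$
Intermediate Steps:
$N{\left(y,J \right)} = \frac{1}{387 + J}$
$-88169 + N{\left(\left(2 + 11\right)^{2},197 \right)} = -88169 + \frac{1}{387 + 197} = -88169 + \frac{1}{584} = - \frac{51490695}{584}$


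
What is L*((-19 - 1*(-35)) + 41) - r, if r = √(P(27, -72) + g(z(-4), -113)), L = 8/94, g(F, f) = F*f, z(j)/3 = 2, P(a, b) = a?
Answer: 228/47 - I*√651 ≈ 4.8511 - 25.515*I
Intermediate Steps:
z(j) = 6 (z(j) = 3*2 = 6)
L = 4/47 (L = 8*(1/94) = 4/47 ≈ 0.085106)
r = I*√651 (r = √(27 + 6*(-113)) = √(27 - 678) = √(-651) = I*√651 ≈ 25.515*I)
L*((-19 - 1*(-35)) + 41) - r = 4*((-19 - 1*(-35)) + 41)/47 - I*√651 = 4*((-19 + 35) + 41)/47 - I*√651 = 4*(16 + 41)/47 - I*√651 = (4/47)*57 - I*√651 = 228/47 - I*√651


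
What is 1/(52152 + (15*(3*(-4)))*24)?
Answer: 1/47832 ≈ 2.0907e-5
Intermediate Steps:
1/(52152 + (15*(3*(-4)))*24) = 1/(52152 + (15*(-12))*24) = 1/(52152 - 180*24) = 1/(52152 - 4320) = 1/47832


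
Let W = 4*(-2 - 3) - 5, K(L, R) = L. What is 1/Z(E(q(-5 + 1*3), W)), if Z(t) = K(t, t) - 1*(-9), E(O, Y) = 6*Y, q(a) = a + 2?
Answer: -1/141 ≈ -0.0070922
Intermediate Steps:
q(a) = 2 + a
W = -25 (W = 4*(-5) - 5 = -20 - 5 = -25)
Z(t) = 9 + t (Z(t) = t - 1*(-9) = t + 9 = 9 + t)
1/Z(E(q(-5 + 1*3), W)) = 1/(9 + 6*(-25)) = 1/(9 - 150) = 1/(-141) = -1/141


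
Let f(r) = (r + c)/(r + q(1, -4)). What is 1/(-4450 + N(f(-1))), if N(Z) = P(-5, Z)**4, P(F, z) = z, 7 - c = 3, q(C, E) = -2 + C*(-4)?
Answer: -2401/10684369 ≈ -0.00022472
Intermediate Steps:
q(C, E) = -2 - 4*C
c = 4 (c = 7 - 1*3 = 7 - 3 = 4)
f(r) = (4 + r)/(-6 + r) (f(r) = (r + 4)/(r + (-2 - 4*1)) = (4 + r)/(r + (-2 - 4)) = (4 + r)/(r - 6) = (4 + r)/(-6 + r))
N(Z) = Z**4
1/(-4450 + N(f(-1))) = 1/(-4450 + ((4 - 1)/(-6 - 1))**4) = 1/(-4450 + (3/(-7))**4) = 1/(-4450 + (-1/7*3)**4) = 1/(-4450 + (-3/7)**4) = 1/(-4450 + 81/2401) = 1/(-10684369/2401) = -2401/10684369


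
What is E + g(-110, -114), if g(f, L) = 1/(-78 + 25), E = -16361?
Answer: -867134/53 ≈ -16361.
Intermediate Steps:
g(f, L) = -1/53 (g(f, L) = 1/(-53) = -1/53)
E + g(-110, -114) = -16361 - 1/53 = -867134/53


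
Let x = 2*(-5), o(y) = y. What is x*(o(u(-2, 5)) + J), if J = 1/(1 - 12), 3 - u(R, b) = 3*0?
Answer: -320/11 ≈ -29.091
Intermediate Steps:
u(R, b) = 3 (u(R, b) = 3 - 3*0 = 3 - 1*0 = 3 + 0 = 3)
J = -1/11 (J = 1/(-11) = -1/11 ≈ -0.090909)
x = -10
x*(o(u(-2, 5)) + J) = -10*(3 - 1/11) = -10*32/11 = -320/11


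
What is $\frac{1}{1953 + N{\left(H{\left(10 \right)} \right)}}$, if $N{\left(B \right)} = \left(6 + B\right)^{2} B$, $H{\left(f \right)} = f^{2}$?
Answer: $\frac{1}{1125553} \approx 8.8845 \cdot 10^{-7}$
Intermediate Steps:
$N{\left(B \right)} = B \left(6 + B\right)^{2}$
$\frac{1}{1953 + N{\left(H{\left(10 \right)} \right)}} = \frac{1}{1953 + 10^{2} \left(6 + 10^{2}\right)^{2}} = \frac{1}{1953 + 100 \left(6 + 100\right)^{2}} = \frac{1}{1953 + 100 \cdot 106^{2}} = \frac{1}{1953 + 100 \cdot 11236} = \frac{1}{1953 + 1123600} = \frac{1}{1125553}$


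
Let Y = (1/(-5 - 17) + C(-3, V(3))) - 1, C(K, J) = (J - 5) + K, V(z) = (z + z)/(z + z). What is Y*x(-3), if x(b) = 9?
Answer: -1593/22 ≈ -72.409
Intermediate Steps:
V(z) = 1 (V(z) = (2*z)/((2*z)) = (2*z)*(1/(2*z)) = 1)
C(K, J) = -5 + J + K (C(K, J) = (-5 + J) + K = -5 + J + K)
Y = -177/22 (Y = (1/(-5 - 17) + (-5 + 1 - 3)) - 1 = (1/(-22) - 7) - 1 = (-1/22 - 7) - 1 = -155/22 - 1 = -177/22 ≈ -8.0455)
Y*x(-3) = -177/22*9 = -1593/22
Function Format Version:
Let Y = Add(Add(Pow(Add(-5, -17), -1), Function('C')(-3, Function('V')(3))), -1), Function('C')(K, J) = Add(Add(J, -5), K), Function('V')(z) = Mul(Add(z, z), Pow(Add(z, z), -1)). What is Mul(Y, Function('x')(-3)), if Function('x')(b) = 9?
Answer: Rational(-1593, 22) ≈ -72.409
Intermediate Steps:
Function('V')(z) = 1 (Function('V')(z) = Mul(Mul(2, z), Pow(Mul(2, z), -1)) = Mul(Mul(2, z), Mul(Rational(1, 2), Pow(z, -1))) = 1)
Function('C')(K, J) = Add(-5, J, K) (Function('C')(K, J) = Add(Add(-5, J), K) = Add(-5, J, K))
Y = Rational(-177, 22) (Y = Add(Add(Pow(Add(-5, -17), -1), Add(-5, 1, -3)), -1) = Add(Add(Pow(-22, -1), -7), -1) = Add(Add(Rational(-1, 22), -7), -1) = Add(Rational(-155, 22), -1) = Rational(-177, 22) ≈ -8.0455)
Mul(Y, Function('x')(-3)) = Mul(Rational(-177, 22), 9) = Rational(-1593, 22)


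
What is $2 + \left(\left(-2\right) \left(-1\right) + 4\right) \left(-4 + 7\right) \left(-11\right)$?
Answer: $-196$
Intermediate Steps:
$2 + \left(\left(-2\right) \left(-1\right) + 4\right) \left(-4 + 7\right) \left(-11\right) = 2 + \left(2 + 4\right) 3 \left(-11\right) = 2 + 6 \cdot 3 \left(-11\right) = 2 + 18 \left(-11\right) = 2 - 198 = -196$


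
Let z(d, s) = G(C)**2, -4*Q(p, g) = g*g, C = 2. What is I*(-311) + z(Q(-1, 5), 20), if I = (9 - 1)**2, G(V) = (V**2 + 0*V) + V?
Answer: -19868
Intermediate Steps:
G(V) = V + V**2 (G(V) = (V**2 + 0) + V = V**2 + V = V + V**2)
Q(p, g) = -g**2/4 (Q(p, g) = -g*g/4 = -g**2/4)
z(d, s) = 36 (z(d, s) = (2*(1 + 2))**2 = (2*3)**2 = 6**2 = 36)
I = 64 (I = 8**2 = 64)
I*(-311) + z(Q(-1, 5), 20) = 64*(-311) + 36 = -19904 + 36 = -19868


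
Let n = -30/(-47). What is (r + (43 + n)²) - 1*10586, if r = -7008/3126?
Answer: -9994251945/1150889 ≈ -8683.9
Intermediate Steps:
n = 30/47 (n = -30*(-1/47) = 30/47 ≈ 0.63830)
r = -1168/521 (r = -7008*1/3126 = -1168/521 ≈ -2.2418)
(r + (43 + n)²) - 1*10586 = (-1168/521 + (43 + 30/47)²) - 1*10586 = (-1168/521 + (2051/47)²) - 10586 = (-1168/521 + 4206601/2209) - 10586 = 2189059009/1150889 - 10586 = -9994251945/1150889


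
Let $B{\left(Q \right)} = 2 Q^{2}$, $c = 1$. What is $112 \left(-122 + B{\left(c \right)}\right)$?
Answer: $-13440$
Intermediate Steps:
$112 \left(-122 + B{\left(c \right)}\right) = 112 \left(-122 + 2 \cdot 1^{2}\right) = 112 \left(-122 + 2 \cdot 1\right) = 112 \left(-122 + 2\right) = 112 \left(-120\right) = -13440$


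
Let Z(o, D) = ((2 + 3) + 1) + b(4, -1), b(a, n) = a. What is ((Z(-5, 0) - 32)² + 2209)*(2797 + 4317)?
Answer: 19158002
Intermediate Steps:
Z(o, D) = 10 (Z(o, D) = ((2 + 3) + 1) + 4 = (5 + 1) + 4 = 6 + 4 = 10)
((Z(-5, 0) - 32)² + 2209)*(2797 + 4317) = ((10 - 32)² + 2209)*(2797 + 4317) = ((-22)² + 2209)*7114 = (484 + 2209)*7114 = 2693*7114 = 19158002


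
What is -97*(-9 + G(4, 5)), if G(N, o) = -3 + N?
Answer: 776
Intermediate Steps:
-97*(-9 + G(4, 5)) = -97*(-9 + (-3 + 4)) = -97*(-9 + 1) = -97*(-8) = 776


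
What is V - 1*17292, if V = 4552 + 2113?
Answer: -10627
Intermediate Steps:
V = 6665
V - 1*17292 = 6665 - 1*17292 = 6665 - 17292 = -10627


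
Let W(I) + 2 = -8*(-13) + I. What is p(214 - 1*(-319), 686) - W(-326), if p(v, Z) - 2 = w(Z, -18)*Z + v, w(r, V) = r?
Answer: 471355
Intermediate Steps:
W(I) = 102 + I (W(I) = -2 + (-8*(-13) + I) = -2 + (104 + I) = 102 + I)
p(v, Z) = 2 + v + Z² (p(v, Z) = 2 + (Z*Z + v) = 2 + (Z² + v) = 2 + (v + Z²) = 2 + v + Z²)
p(214 - 1*(-319), 686) - W(-326) = (2 + (214 - 1*(-319)) + 686²) - (102 - 326) = (2 + (214 + 319) + 470596) - 1*(-224) = (2 + 533 + 470596) + 224 = 471131 + 224 = 471355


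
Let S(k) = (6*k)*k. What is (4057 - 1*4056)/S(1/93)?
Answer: 2883/2 ≈ 1441.5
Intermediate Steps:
S(k) = 6*k**2
(4057 - 1*4056)/S(1/93) = (4057 - 1*4056)/((6*(1/93)**2)) = (4057 - 4056)/((6*(1/93)**2)) = 1/(6*(1/8649)) = 1/(2/2883) = 1*(2883/2) = 2883/2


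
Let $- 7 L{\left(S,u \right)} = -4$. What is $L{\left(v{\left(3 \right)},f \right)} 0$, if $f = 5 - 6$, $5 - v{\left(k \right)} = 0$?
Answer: $0$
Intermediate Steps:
$v{\left(k \right)} = 5$ ($v{\left(k \right)} = 5 - 0 = 5 + 0 = 5$)
$f = -1$ ($f = 5 - 6 = -1$)
$L{\left(S,u \right)} = \frac{4}{7}$ ($L{\left(S,u \right)} = \left(- \frac{1}{7}\right) \left(-4\right) = \frac{4}{7}$)
$L{\left(v{\left(3 \right)},f \right)} 0 = \frac{4}{7} \cdot 0 = 0$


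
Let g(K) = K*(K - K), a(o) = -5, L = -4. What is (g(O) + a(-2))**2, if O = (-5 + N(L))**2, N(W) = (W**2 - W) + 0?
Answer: 25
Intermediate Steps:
N(W) = W**2 - W
O = 225 (O = (-5 - 4*(-1 - 4))**2 = (-5 - 4*(-5))**2 = (-5 + 20)**2 = 15**2 = 225)
g(K) = 0 (g(K) = K*0 = 0)
(g(O) + a(-2))**2 = (0 - 5)**2 = (-5)**2 = 25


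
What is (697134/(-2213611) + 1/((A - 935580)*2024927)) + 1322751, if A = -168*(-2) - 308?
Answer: 5546980027300136524770197/4193518922282326144 ≈ 1.3228e+6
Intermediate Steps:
A = 28 (A = 336 - 308 = 28)
(697134/(-2213611) + 1/((A - 935580)*2024927)) + 1322751 = (697134/(-2213611) + 1/((28 - 935580)*2024927)) + 1322751 = (697134*(-1/2213611) + (1/2024927)/(-935552)) + 1322751 = (-697134/2213611 - 1/935552*1/2024927) + 1322751 = (-697134/2213611 - 1/1894424504704) + 1322751 = -1320667732664531947/4193518922282326144 + 1322751 = 5546980027300136524770197/4193518922282326144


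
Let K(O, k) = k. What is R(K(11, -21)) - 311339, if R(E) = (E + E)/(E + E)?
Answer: -311338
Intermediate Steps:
R(E) = 1 (R(E) = (2*E)/((2*E)) = (2*E)*(1/(2*E)) = 1)
R(K(11, -21)) - 311339 = 1 - 311339 = -311338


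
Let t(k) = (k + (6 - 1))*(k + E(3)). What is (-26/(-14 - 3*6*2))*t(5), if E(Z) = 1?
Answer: 156/5 ≈ 31.200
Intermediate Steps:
t(k) = (1 + k)*(5 + k) (t(k) = (k + (6 - 1))*(k + 1) = (k + 5)*(1 + k) = (5 + k)*(1 + k) = (1 + k)*(5 + k))
(-26/(-14 - 3*6*2))*t(5) = (-26/(-14 - 3*6*2))*(5 + 5² + 6*5) = (-26/(-14 - 18*2))*(5 + 25 + 30) = -26/(-14 - 36)*60 = -26/(-50)*60 = -26*(-1/50)*60 = (13/25)*60 = 156/5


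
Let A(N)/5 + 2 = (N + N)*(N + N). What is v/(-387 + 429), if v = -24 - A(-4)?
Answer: -167/21 ≈ -7.9524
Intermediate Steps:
A(N) = -10 + 20*N² (A(N) = -10 + 5*((N + N)*(N + N)) = -10 + 5*((2*N)*(2*N)) = -10 + 5*(4*N²) = -10 + 20*N²)
v = -334 (v = -24 - (-10 + 20*(-4)²) = -24 - (-10 + 20*16) = -24 - (-10 + 320) = -24 - 1*310 = -24 - 310 = -334)
v/(-387 + 429) = -334/(-387 + 429) = -334/42 = -334*1/42 = -167/21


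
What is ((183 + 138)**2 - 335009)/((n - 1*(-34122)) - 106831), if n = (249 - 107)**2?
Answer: 231968/52545 ≈ 4.4147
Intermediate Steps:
n = 20164 (n = 142**2 = 20164)
((183 + 138)**2 - 335009)/((n - 1*(-34122)) - 106831) = ((183 + 138)**2 - 335009)/((20164 - 1*(-34122)) - 106831) = (321**2 - 335009)/((20164 + 34122) - 106831) = (103041 - 335009)/(54286 - 106831) = -231968/(-52545) = -231968*(-1/52545) = 231968/52545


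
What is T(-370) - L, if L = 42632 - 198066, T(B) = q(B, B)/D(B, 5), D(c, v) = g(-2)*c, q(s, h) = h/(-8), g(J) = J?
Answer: 2486945/16 ≈ 1.5543e+5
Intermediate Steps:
q(s, h) = -h/8 (q(s, h) = h*(-⅛) = -h/8)
D(c, v) = -2*c
T(B) = 1/16 (T(B) = (-B/8)/((-2*B)) = (-B/8)*(-1/(2*B)) = 1/16)
L = -155434
T(-370) - L = 1/16 - 1*(-155434) = 1/16 + 155434 = 2486945/16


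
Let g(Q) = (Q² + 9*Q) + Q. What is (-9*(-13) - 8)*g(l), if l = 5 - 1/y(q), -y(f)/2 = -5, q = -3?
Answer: 795809/100 ≈ 7958.1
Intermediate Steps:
y(f) = 10 (y(f) = -2*(-5) = 10)
l = 49/10 (l = 5 - 1/10 = 5 - 1*⅒ = 5 - ⅒ = 49/10 ≈ 4.9000)
g(Q) = Q² + 10*Q
(-9*(-13) - 8)*g(l) = (-9*(-13) - 8)*(49*(10 + 49/10)/10) = (117 - 8)*((49/10)*(149/10)) = 109*(7301/100) = 795809/100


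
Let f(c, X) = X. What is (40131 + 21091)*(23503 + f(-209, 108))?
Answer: 1445512642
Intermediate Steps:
(40131 + 21091)*(23503 + f(-209, 108)) = (40131 + 21091)*(23503 + 108) = 61222*23611 = 1445512642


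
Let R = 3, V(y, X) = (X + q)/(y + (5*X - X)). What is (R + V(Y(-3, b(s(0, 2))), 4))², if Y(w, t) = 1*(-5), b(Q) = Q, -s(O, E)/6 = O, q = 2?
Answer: 1521/121 ≈ 12.570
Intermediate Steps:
s(O, E) = -6*O
Y(w, t) = -5
V(y, X) = (2 + X)/(y + 4*X) (V(y, X) = (X + 2)/(y + (5*X - X)) = (2 + X)/(y + 4*X))
(R + V(Y(-3, b(s(0, 2))), 4))² = (3 + (2 + 4)/(-5 + 4*4))² = (3 + 6/(-5 + 16))² = (3 + 6/11)² = (39/11)² = 1521/121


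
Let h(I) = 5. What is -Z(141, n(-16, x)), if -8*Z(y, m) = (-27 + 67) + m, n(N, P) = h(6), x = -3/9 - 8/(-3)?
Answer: 45/8 ≈ 5.6250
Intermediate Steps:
x = 7/3 (x = -3*1/9 - 8*(-1/3) = -1/3 + 8/3 = 7/3 ≈ 2.3333)
n(N, P) = 5
Z(y, m) = -5 - m/8 (Z(y, m) = -((-27 + 67) + m)/8 = -(40 + m)/8 = -5 - m/8)
-Z(141, n(-16, x)) = -(-5 - 1/8*5) = -(-5 - 5/8) = -1*(-45/8) = 45/8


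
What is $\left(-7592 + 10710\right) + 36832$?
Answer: $39950$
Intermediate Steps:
$\left(-7592 + 10710\right) + 36832 = 3118 + 36832 = 39950$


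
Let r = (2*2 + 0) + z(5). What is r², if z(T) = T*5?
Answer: 841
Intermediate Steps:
z(T) = 5*T
r = 29 (r = (2*2 + 0) + 5*5 = (4 + 0) + 25 = 4 + 25 = 29)
r² = 29² = 841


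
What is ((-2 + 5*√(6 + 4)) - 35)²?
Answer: 1619 - 370*√10 ≈ 448.96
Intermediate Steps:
((-2 + 5*√(6 + 4)) - 35)² = ((-2 + 5*√10) - 35)² = (-37 + 5*√10)²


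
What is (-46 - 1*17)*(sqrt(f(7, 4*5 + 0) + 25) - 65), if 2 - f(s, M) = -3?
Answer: 4095 - 63*sqrt(30) ≈ 3749.9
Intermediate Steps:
f(s, M) = 5 (f(s, M) = 2 - 1*(-3) = 2 + 3 = 5)
(-46 - 1*17)*(sqrt(f(7, 4*5 + 0) + 25) - 65) = (-46 - 1*17)*(sqrt(5 + 25) - 65) = (-46 - 17)*(sqrt(30) - 65) = -63*(-65 + sqrt(30)) = 4095 - 63*sqrt(30)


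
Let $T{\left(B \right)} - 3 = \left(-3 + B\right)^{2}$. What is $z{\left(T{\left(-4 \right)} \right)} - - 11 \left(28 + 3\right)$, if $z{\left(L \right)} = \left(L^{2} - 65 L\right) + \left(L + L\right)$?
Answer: $-231$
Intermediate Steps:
$T{\left(B \right)} = 3 + \left(-3 + B\right)^{2}$
$z{\left(L \right)} = L^{2} - 63 L$ ($z{\left(L \right)} = \left(L^{2} - 65 L\right) + 2 L = L^{2} - 63 L$)
$z{\left(T{\left(-4 \right)} \right)} - - 11 \left(28 + 3\right) = \left(3 + \left(-3 - 4\right)^{2}\right) \left(-63 + \left(3 + \left(-3 - 4\right)^{2}\right)\right) - - 11 \left(28 + 3\right) = \left(3 + \left(-7\right)^{2}\right) \left(-63 + \left(3 + \left(-7\right)^{2}\right)\right) - \left(-11\right) 31 = \left(3 + 49\right) \left(-63 + \left(3 + 49\right)\right) - -341 = 52 \left(-63 + 52\right) + 341 = 52 \left(-11\right) + 341 = -572 + 341 = -231$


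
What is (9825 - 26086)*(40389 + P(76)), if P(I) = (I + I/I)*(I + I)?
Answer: -847084273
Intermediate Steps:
P(I) = 2*I*(1 + I) (P(I) = (I + 1)*(2*I) = (1 + I)*(2*I) = 2*I*(1 + I))
(9825 - 26086)*(40389 + P(76)) = (9825 - 26086)*(40389 + 2*76*(1 + 76)) = -16261*(40389 + 2*76*77) = -16261*(40389 + 11704) = -16261*52093 = -847084273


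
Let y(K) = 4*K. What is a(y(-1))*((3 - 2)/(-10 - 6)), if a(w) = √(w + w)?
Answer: -I*√2/8 ≈ -0.17678*I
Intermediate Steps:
a(w) = √2*√w (a(w) = √(2*w) = √2*√w)
a(y(-1))*((3 - 2)/(-10 - 6)) = (√2*√(4*(-1)))*((3 - 2)/(-10 - 6)) = (√2*√(-4))*(1/(-16)) = (√2*(2*I))*(1*(-1/16)) = (2*I*√2)*(-1/16) = -I*√2/8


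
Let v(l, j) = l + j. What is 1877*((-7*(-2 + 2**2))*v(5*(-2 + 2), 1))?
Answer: -26278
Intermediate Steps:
v(l, j) = j + l
1877*((-7*(-2 + 2**2))*v(5*(-2 + 2), 1)) = 1877*((-7*(-2 + 2**2))*(1 + 5*(-2 + 2))) = 1877*((-7*(-2 + 4))*(1 + 5*0)) = 1877*((-7*2)*(1 + 0)) = 1877*(-14*1) = 1877*(-14) = -26278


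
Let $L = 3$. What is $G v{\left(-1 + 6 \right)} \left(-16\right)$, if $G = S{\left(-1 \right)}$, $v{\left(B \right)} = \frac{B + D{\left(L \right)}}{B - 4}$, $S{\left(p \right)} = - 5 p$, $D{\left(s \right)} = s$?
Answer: $-640$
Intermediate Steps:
$v{\left(B \right)} = \frac{3 + B}{-4 + B}$ ($v{\left(B \right)} = \frac{B + 3}{B - 4} = \frac{3 + B}{-4 + B}$)
$G = 5$ ($G = \left(-5\right) \left(-1\right) = 5$)
$G v{\left(-1 + 6 \right)} \left(-16\right) = 5 \frac{3 + \left(-1 + 6\right)}{-4 + \left(-1 + 6\right)} \left(-16\right) = 5 \frac{3 + 5}{-4 + 5} \left(-16\right) = 5 \cdot 1^{-1} \cdot 8 \left(-16\right) = 5 \cdot 1 \cdot 8 \left(-16\right) = 5 \cdot 8 \left(-16\right) = 40 \left(-16\right) = -640$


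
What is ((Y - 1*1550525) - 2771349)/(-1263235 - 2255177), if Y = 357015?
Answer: 3964859/3518412 ≈ 1.1269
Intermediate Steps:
((Y - 1*1550525) - 2771349)/(-1263235 - 2255177) = ((357015 - 1*1550525) - 2771349)/(-1263235 - 2255177) = ((357015 - 1550525) - 2771349)/(-3518412) = (-1193510 - 2771349)*(-1/3518412) = -3964859*(-1/3518412) = 3964859/3518412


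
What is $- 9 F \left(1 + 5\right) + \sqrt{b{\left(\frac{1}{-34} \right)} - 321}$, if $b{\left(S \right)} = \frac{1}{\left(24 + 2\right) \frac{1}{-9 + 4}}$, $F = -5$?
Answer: $270 + \frac{i \sqrt{217126}}{26} \approx 270.0 + 17.922 i$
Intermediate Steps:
$b{\left(S \right)} = - \frac{5}{26}$ ($b{\left(S \right)} = \frac{1}{26 \frac{1}{-5}} = \frac{1}{26 \left(- \frac{1}{5}\right)} = \frac{1}{- \frac{26}{5}} = - \frac{5}{26}$)
$- 9 F \left(1 + 5\right) + \sqrt{b{\left(\frac{1}{-34} \right)} - 321} = - 9 \left(- 5 \left(1 + 5\right)\right) + \sqrt{- \frac{5}{26} - 321} = - 9 \left(\left(-5\right) 6\right) + \sqrt{- \frac{8351}{26}} = \left(-9\right) \left(-30\right) + \frac{i \sqrt{217126}}{26} = 270 + \frac{i \sqrt{217126}}{26}$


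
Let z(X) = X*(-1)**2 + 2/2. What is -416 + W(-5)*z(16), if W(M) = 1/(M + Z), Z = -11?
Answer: -6673/16 ≈ -417.06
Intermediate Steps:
W(M) = 1/(-11 + M) (W(M) = 1/(M - 11) = 1/(-11 + M))
z(X) = 1 + X (z(X) = X*1 + 2*(1/2) = X + 1 = 1 + X)
-416 + W(-5)*z(16) = -416 + (1 + 16)/(-11 - 5) = -416 + 17/(-16) = -416 - 1/16*17 = -416 - 17/16 = -6673/16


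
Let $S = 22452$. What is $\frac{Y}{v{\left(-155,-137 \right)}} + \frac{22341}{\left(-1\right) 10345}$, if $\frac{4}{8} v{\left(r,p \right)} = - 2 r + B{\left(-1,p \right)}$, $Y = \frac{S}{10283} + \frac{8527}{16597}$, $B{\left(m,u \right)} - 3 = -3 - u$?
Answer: $- \frac{69468246837721}{32212272441570} \approx -2.1566$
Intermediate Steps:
$B{\left(m,u \right)} = - u$ ($B{\left(m,u \right)} = 3 - \left(3 + u\right) = - u$)
$Y = \frac{9394265}{3482999}$ ($Y = \frac{22452}{10283} + \frac{8527}{16597} = \frac{9394265}{3482999} \approx 2.6972$)
$v{\left(r,p \right)} = - 4 r - 2 p$ ($v{\left(r,p \right)} = 2 \left(- 2 r - p\right) = 2 \left(- p - 2 r\right) = - 4 r - 2 p$)
$\frac{Y}{v{\left(-155,-137 \right)}} + \frac{22341}{\left(-1\right) 10345} = \frac{9394265}{3482999 \left(\left(-4\right) \left(-155\right) - -274\right)} + \frac{22341}{\left(-1\right) 10345} = \frac{9394265}{3482999 \left(620 + 274\right)} + \frac{22341}{-10345} = \frac{9394265}{3482999 \cdot 894} + 22341 \left(- \frac{1}{10345}\right) = \frac{9394265}{3482999} \cdot \frac{1}{894} - \frac{22341}{10345} = \frac{9394265}{3113801106} - \frac{22341}{10345} = - \frac{69468246837721}{32212272441570}$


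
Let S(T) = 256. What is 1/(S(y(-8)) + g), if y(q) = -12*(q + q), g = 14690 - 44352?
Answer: -1/29406 ≈ -3.4007e-5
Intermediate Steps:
g = -29662
y(q) = -24*q
1/(S(y(-8)) + g) = 1/(256 - 29662) = 1/(-29406) = -1/29406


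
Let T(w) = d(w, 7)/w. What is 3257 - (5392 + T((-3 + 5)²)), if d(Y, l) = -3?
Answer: -8537/4 ≈ -2134.3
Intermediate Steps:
T(w) = -3/w
3257 - (5392 + T((-3 + 5)²)) = 3257 - (5392 - 3/(-3 + 5)²) = 3257 - (5392 - 3/(2²)) = 3257 - (5392 - 3/4) = 3257 - (5392 - 3*¼) = 3257 - (5392 - ¾) = 3257 - 1*21565/4 = 3257 - 21565/4 = -8537/4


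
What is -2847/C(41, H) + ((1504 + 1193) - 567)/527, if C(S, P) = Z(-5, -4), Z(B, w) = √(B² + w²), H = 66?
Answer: 2130/527 - 2847*√41/41 ≈ -440.58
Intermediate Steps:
C(S, P) = √41 (C(S, P) = √((-5)² + (-4)²) = √(25 + 16) = √41)
-2847/C(41, H) + ((1504 + 1193) - 567)/527 = -2847*√41/41 + ((1504 + 1193) - 567)/527 = -2847*√41/41 + (2697 - 567)*(1/527) = -2847*√41/41 + 2130*(1/527) = -2847*√41/41 + 2130/527 = 2130/527 - 2847*√41/41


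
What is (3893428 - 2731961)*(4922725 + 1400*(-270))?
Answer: 5278548111575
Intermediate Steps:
(3893428 - 2731961)*(4922725 + 1400*(-270)) = 1161467*(4922725 - 378000) = 1161467*4544725 = 5278548111575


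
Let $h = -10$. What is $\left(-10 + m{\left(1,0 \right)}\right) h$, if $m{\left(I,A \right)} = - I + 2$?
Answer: $90$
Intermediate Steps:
$m{\left(I,A \right)} = 2 - I$
$\left(-10 + m{\left(1,0 \right)}\right) h = \left(-10 + \left(2 - 1\right)\right) \left(-10\right) = \left(-10 + 1\right) \left(-10\right) = \left(-9\right) \left(-10\right) = 90$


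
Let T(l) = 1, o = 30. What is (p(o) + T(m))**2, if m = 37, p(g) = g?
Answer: 961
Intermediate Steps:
(p(o) + T(m))**2 = (30 + 1)**2 = 31**2 = 961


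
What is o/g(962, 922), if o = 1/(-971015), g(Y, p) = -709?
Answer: 1/688449635 ≈ 1.4525e-9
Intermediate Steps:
o = -1/971015 ≈ -1.0298e-6
o/g(962, 922) = -1/971015/(-709) = -1/971015*(-1/709) = 1/688449635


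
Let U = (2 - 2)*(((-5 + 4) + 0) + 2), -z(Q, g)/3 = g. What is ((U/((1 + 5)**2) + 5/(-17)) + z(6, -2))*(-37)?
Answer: -3589/17 ≈ -211.12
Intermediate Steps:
z(Q, g) = -3*g
U = 0 (U = 0*((-1 + 0) + 2) = 0*(-1 + 2) = 0*1 = 0)
((U/((1 + 5)**2) + 5/(-17)) + z(6, -2))*(-37) = ((0/((1 + 5)**2) + 5/(-17)) - 3*(-2))*(-37) = ((0/(6**2) + 5*(-1/17)) + 6)*(-37) = ((0/36 - 5/17) + 6)*(-37) = ((0*(1/36) - 5/17) + 6)*(-37) = ((0 - 5/17) + 6)*(-37) = (-5/17 + 6)*(-37) = (97/17)*(-37) = -3589/17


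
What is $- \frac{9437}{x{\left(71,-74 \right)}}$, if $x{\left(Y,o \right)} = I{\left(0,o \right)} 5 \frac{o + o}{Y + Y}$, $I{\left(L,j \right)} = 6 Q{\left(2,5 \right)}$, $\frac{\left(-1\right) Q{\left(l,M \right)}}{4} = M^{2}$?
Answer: $- \frac{670027}{222000} \approx -3.0181$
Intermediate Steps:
$Q{\left(l,M \right)} = - 4 M^{2}$
$I{\left(L,j \right)} = -600$ ($I{\left(L,j \right)} = 6 \left(- 4 \cdot 5^{2}\right) = 6 \left(\left(-4\right) 25\right) = 6 \left(-100\right) = -600$)
$x{\left(Y,o \right)} = - \frac{3000 o}{Y}$ ($x{\left(Y,o \right)} = \left(-600\right) 5 \frac{o + o}{Y + Y} = - 3000 \frac{2 o}{2 Y} = - 3000 \cdot 2 o \frac{1}{2 Y} = - 3000 \frac{o}{Y} = - \frac{3000 o}{Y}$)
$- \frac{9437}{x{\left(71,-74 \right)}} = - \frac{9437}{\left(-3000\right) \left(-74\right) \frac{1}{71}} = - \frac{9437}{\frac{222000}{71}} = \left(-9437\right) \frac{71}{222000} = - \frac{670027}{222000}$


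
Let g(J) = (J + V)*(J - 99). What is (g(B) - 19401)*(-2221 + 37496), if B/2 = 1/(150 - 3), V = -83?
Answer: -8526974954000/21609 ≈ -3.9460e+8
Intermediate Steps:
B = 2/147 (B = 2/(150 - 3) = 2/147 ≈ 0.013605)
g(J) = (-99 + J)*(-83 + J) (g(J) = (J - 83)*(J - 99) = (-83 + J)*(-99 + J) = (-99 + J)*(-83 + J))
(g(B) - 19401)*(-2221 + 37496) = ((8217 + (2/147)² - 182*2/147) - 19401)*(-2221 + 37496) = ((8217 + 4/21609 - 52/21) - 19401)*35275 = (177507649/21609 - 19401)*35275 = -241728560/21609*35275 = -8526974954000/21609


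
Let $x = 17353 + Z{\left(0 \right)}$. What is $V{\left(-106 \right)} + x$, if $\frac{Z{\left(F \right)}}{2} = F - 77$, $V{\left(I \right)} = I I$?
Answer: $28435$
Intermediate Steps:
$V{\left(I \right)} = I^{2}$
$Z{\left(F \right)} = -154 + 2 F$ ($Z{\left(F \right)} = 2 \left(F - 77\right) = 2 \left(-77 + F\right) = -154 + 2 F$)
$x = 17199$ ($x = 17353 + \left(-154 + 2 \cdot 0\right) = 17353 + \left(-154 + 0\right) = 17353 - 154 = 17199$)
$V{\left(-106 \right)} + x = \left(-106\right)^{2} + 17199 = 11236 + 17199 = 28435$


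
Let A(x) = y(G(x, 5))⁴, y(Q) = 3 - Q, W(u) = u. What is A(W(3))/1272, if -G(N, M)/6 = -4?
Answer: 64827/424 ≈ 152.89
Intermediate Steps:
G(N, M) = 24 (G(N, M) = -6*(-4) = 24)
A(x) = 194481 (A(x) = (3 - 1*24)⁴ = (3 - 24)⁴ = (-21)⁴ = 194481)
A(W(3))/1272 = 194481/1272 = 194481*(1/1272) = 64827/424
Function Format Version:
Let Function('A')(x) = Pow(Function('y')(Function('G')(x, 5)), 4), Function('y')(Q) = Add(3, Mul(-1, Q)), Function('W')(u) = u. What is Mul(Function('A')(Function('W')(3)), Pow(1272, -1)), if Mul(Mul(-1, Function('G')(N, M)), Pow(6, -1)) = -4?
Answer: Rational(64827, 424) ≈ 152.89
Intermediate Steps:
Function('G')(N, M) = 24 (Function('G')(N, M) = Mul(-6, -4) = 24)
Function('A')(x) = 194481 (Function('A')(x) = Pow(Add(3, Mul(-1, 24)), 4) = Pow(Add(3, -24), 4) = Pow(-21, 4) = 194481)
Mul(Function('A')(Function('W')(3)), Pow(1272, -1)) = Mul(194481, Pow(1272, -1)) = Mul(194481, Rational(1, 1272)) = Rational(64827, 424)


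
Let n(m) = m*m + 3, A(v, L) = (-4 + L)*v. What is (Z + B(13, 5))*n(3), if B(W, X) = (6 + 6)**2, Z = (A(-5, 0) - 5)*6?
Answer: 2808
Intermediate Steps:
A(v, L) = v*(-4 + L)
n(m) = 3 + m**2 (n(m) = m**2 + 3 = 3 + m**2)
Z = 90 (Z = (-5*(-4 + 0) - 5)*6 = (-5*(-4) - 5)*6 = (20 - 5)*6 = 15*6 = 90)
B(W, X) = 144 (B(W, X) = 12**2 = 144)
(Z + B(13, 5))*n(3) = (90 + 144)*(3 + 3**2) = 234*(3 + 9) = 234*12 = 2808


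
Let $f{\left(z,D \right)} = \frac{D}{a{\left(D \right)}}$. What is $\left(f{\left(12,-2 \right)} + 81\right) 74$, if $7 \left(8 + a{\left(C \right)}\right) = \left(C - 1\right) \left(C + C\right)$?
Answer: $\frac{66193}{11} \approx 6017.5$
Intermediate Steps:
$a{\left(C \right)} = -8 + \frac{2 C \left(-1 + C\right)}{7}$ ($a{\left(C \right)} = -8 + \frac{\left(C - 1\right) \left(C + C\right)}{7} = -8 + \frac{\left(-1 + C\right) 2 C}{7} = -8 + \frac{2 C \left(-1 + C\right)}{7}$)
$f{\left(z,D \right)} = \frac{D}{-8 - \frac{2 D}{7} + \frac{2 D^{2}}{7}}$
$\left(f{\left(12,-2 \right)} + 81\right) 74 = \left(\frac{7}{2} \left(-2\right) \frac{1}{-28 + \left(-2\right)^{2} - -2} + 81\right) 74 = \left(\frac{7}{2} \left(-2\right) \frac{1}{-28 + 4 + 2} + 81\right) 74 = \left(\frac{7}{2} \left(-2\right) \frac{1}{-22} + 81\right) 74 = \left(\frac{7}{2} \left(-2\right) \left(- \frac{1}{22}\right) + 81\right) 74 = \left(\frac{7}{22} + 81\right) 74 = \frac{1789}{22} \cdot 74 = \frac{66193}{11}$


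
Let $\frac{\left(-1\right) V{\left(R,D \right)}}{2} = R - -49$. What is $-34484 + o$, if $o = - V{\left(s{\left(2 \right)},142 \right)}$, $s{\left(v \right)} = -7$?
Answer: $-34400$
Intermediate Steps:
$V{\left(R,D \right)} = -98 - 2 R$ ($V{\left(R,D \right)} = - 2 \left(R - -49\right) = - 2 \left(R + 49\right) = - 2 \left(49 + R\right) = -98 - 2 R$)
$o = 84$ ($o = - (-98 - -14) = - (-98 + 14) = \left(-1\right) \left(-84\right) = 84$)
$-34484 + o = -34484 + 84 = -34400$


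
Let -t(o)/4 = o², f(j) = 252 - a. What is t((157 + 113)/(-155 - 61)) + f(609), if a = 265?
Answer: -77/4 ≈ -19.250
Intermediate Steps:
f(j) = -13 (f(j) = 252 - 1*265 = 252 - 265 = -13)
t(o) = -4*o²
t((157 + 113)/(-155 - 61)) + f(609) = -4*(157 + 113)²/(-155 - 61)² - 13 = -4*(270/(-216))² - 13 = -4*(270*(-1/216))² - 13 = -4*(-5/4)² - 13 = -4*25/16 - 13 = -25/4 - 13 = -77/4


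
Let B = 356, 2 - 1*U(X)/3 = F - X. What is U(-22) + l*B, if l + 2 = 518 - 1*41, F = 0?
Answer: 169040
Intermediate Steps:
U(X) = 6 + 3*X (U(X) = 6 - 3*(0 - X) = 6 - (-3)*X = 6 + 3*X)
l = 475 (l = -2 + (518 - 1*41) = -2 + (518 - 41) = -2 + 477 = 475)
U(-22) + l*B = (6 + 3*(-22)) + 475*356 = (6 - 66) + 169100 = -60 + 169100 = 169040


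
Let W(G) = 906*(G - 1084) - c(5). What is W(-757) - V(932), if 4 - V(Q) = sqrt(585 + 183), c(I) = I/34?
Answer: -56710305/34 + 16*sqrt(3) ≈ -1.6679e+6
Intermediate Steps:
c(I) = I/34 (c(I) = I*(1/34) = I/34)
W(G) = -33391541/34 + 906*G (W(G) = 906*(G - 1084) - 5/34 = 906*(-1084 + G) - 1*5/34 = (-982104 + 906*G) - 5/34 = -33391541/34 + 906*G)
V(Q) = 4 - 16*sqrt(3) (V(Q) = 4 - sqrt(585 + 183) = 4 - sqrt(768) = 4 - 16*sqrt(3))
W(-757) - V(932) = (-33391541/34 + 906*(-757)) - (4 - 16*sqrt(3)) = (-33391541/34 - 685842) + (-4 + 16*sqrt(3)) = -56710169/34 + (-4 + 16*sqrt(3)) = -56710305/34 + 16*sqrt(3)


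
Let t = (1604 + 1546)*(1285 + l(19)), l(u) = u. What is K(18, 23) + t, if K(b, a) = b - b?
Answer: 4107600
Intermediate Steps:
K(b, a) = 0
t = 4107600 (t = (1604 + 1546)*(1285 + 19) = 3150*1304 = 4107600)
K(18, 23) + t = 0 + 4107600 = 4107600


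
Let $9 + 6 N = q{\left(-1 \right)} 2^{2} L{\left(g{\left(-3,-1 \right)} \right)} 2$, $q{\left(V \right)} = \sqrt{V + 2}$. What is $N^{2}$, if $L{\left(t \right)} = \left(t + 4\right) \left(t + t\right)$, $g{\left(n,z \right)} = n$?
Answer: $\frac{361}{4} \approx 90.25$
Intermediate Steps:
$L{\left(t \right)} = 2 t \left(4 + t\right)$ ($L{\left(t \right)} = \left(4 + t\right) 2 t = 2 t \left(4 + t\right)$)
$q{\left(V \right)} = \sqrt{2 + V}$
$N = - \frac{19}{2}$ ($N = - \frac{3}{2} + \frac{\sqrt{2 - 1} \cdot 2^{2} \cdot 2 \left(-3\right) \left(4 - 3\right) 2}{6} = - \frac{3}{2} + \frac{\sqrt{1} \cdot 4 \cdot 2 \left(-3\right) 1 \cdot 2}{6} = - \frac{3}{2} + \frac{1 \cdot 4 \left(-6\right) 2}{6} = - \frac{3}{2} + \frac{1 \left(\left(-24\right) 2\right)}{6} = - \frac{3}{2} + \frac{1 \left(-48\right)}{6} = - \frac{3}{2} + \frac{1}{6} \left(-48\right) = - \frac{3}{2} - 8 = - \frac{19}{2} \approx -9.5$)
$N^{2} = \left(- \frac{19}{2}\right)^{2} = \frac{361}{4}$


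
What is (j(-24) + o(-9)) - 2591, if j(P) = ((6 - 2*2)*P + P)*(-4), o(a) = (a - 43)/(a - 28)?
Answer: -85159/37 ≈ -2301.6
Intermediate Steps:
o(a) = (-43 + a)/(-28 + a)
j(P) = -12*P (j(P) = ((6 - 4)*P + P)*(-4) = (2*P + P)*(-4) = (3*P)*(-4) = -12*P)
(j(-24) + o(-9)) - 2591 = (-12*(-24) + (-43 - 9)/(-28 - 9)) - 2591 = (288 - 52/(-37)) - 2591 = (288 - 1/37*(-52)) - 2591 = (288 + 52/37) - 2591 = 10708/37 - 2591 = -85159/37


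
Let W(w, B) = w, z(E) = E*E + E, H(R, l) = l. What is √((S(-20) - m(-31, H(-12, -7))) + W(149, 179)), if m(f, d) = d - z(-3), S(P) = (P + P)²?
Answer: √1762 ≈ 41.976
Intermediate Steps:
z(E) = E + E² (z(E) = E² + E = E + E²)
S(P) = 4*P² (S(P) = (2*P)² = 4*P²)
m(f, d) = -6 + d (m(f, d) = d - (-3)*(1 - 3) = d - (-3)*(-2) = d - 1*6 = d - 6 = -6 + d)
√((S(-20) - m(-31, H(-12, -7))) + W(149, 179)) = √((4*(-20)² - (-6 - 7)) + 149) = √((4*400 - 1*(-13)) + 149) = √((1600 + 13) + 149) = √(1613 + 149) = √1762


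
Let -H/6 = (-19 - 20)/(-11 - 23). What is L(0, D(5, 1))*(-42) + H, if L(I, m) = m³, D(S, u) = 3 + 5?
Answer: -365685/17 ≈ -21511.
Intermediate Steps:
D(S, u) = 8
H = -117/17 (H = -6*(-19 - 20)/(-11 - 23) = -(-234)/(-34) = -(-234)*(-1)/34 = -6*39/34 = -117/17 ≈ -6.8824)
L(0, D(5, 1))*(-42) + H = 8³*(-42) - 117/17 = 512*(-42) - 117/17 = -21504 - 117/17 = -365685/17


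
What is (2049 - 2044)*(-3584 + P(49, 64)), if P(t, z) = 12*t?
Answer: -14980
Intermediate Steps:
(2049 - 2044)*(-3584 + P(49, 64)) = (2049 - 2044)*(-3584 + 12*49) = 5*(-3584 + 588) = 5*(-2996) = -14980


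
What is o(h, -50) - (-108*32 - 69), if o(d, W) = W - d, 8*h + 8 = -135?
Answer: 27943/8 ≈ 3492.9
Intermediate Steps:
h = -143/8 (h = -1 + (1/8)*(-135) = -1 - 135/8 = -143/8 ≈ -17.875)
o(h, -50) - (-108*32 - 69) = (-50 - 1*(-143/8)) - (-108*32 - 69) = (-50 + 143/8) - (-3456 - 69) = -257/8 - 1*(-3525) = -257/8 + 3525 = 27943/8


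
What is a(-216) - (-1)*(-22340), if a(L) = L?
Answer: -22556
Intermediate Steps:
a(-216) - (-1)*(-22340) = -216 - (-1)*(-22340) = -216 - 1*22340 = -216 - 22340 = -22556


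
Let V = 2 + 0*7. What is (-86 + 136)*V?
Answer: 100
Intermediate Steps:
V = 2 (V = 2 + 0 = 2)
(-86 + 136)*V = (-86 + 136)*2 = 50*2 = 100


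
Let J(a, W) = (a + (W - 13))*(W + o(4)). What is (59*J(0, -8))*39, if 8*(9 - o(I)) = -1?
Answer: -434889/8 ≈ -54361.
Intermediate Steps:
o(I) = 73/8 (o(I) = 9 - ⅛*(-1) = 9 + ⅛ = 73/8)
J(a, W) = (73/8 + W)*(-13 + W + a) (J(a, W) = (a + (W - 13))*(W + 73/8) = (a + (-13 + W))*(73/8 + W) = (-13 + W + a)*(73/8 + W) = (73/8 + W)*(-13 + W + a))
(59*J(0, -8))*39 = (59*(-949/8 + (-8)² - 31/8*(-8) + (73/8)*0 - 8*0))*39 = (59*(-949/8 + 64 + 31 + 0 + 0))*39 = (59*(-189/8))*39 = -11151/8*39 = -434889/8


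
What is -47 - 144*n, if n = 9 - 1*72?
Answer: 9025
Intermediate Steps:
n = -63 (n = 9 - 72 = -63)
-47 - 144*n = -47 - 144*(-63) = -47 + 9072 = 9025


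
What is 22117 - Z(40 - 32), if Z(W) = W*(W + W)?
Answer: 21989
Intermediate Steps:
Z(W) = 2*W² (Z(W) = W*(2*W) = 2*W²)
22117 - Z(40 - 32) = 22117 - 2*(40 - 32)² = 22117 - 2*8² = 22117 - 2*64 = 22117 - 1*128 = 22117 - 128 = 21989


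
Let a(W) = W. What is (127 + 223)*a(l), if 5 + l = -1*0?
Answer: -1750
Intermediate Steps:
l = -5 (l = -5 - 1*0 = -5 + 0 = -5)
(127 + 223)*a(l) = (127 + 223)*(-5) = 350*(-5) = -1750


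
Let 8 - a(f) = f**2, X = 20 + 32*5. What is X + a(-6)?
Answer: 152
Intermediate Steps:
X = 180 (X = 20 + 160 = 180)
a(f) = 8 - f**2
X + a(-6) = 180 + (8 - 1*(-6)**2) = 180 + (8 - 1*36) = 180 + (8 - 36) = 180 - 28 = 152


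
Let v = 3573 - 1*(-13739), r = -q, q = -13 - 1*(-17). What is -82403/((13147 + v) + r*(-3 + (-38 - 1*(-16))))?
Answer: -82403/30559 ≈ -2.6965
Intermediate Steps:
q = 4 (q = -13 + 17 = 4)
r = -4 (r = -1*4 = -4)
v = 17312 (v = 3573 + 13739 = 17312)
-82403/((13147 + v) + r*(-3 + (-38 - 1*(-16)))) = -82403/((13147 + 17312) - 4*(-3 + (-38 - 1*(-16)))) = -82403/(30459 - 4*(-3 + (-38 + 16))) = -82403/(30459 - 4*(-3 - 22)) = -82403/(30459 - 4*(-25)) = -82403/(30459 + 100) = -82403/30559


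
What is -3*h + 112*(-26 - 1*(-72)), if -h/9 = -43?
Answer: 3991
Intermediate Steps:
h = 387 (h = -9*(-43) = 387)
-3*h + 112*(-26 - 1*(-72)) = -3*387 + 112*(-26 - 1*(-72)) = -1161 + 112*(-26 + 72) = -1161 + 112*46 = -1161 + 5152 = 3991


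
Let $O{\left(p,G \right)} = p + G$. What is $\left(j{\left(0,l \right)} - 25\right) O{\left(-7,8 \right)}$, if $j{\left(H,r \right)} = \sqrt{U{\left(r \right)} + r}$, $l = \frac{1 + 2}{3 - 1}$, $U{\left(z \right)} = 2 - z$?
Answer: $-25 + \sqrt{2} \approx -23.586$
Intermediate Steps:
$l = \frac{3}{2} \approx 1.5$
$O{\left(p,G \right)} = G + p$
$j{\left(H,r \right)} = \sqrt{2}$ ($j{\left(H,r \right)} = \sqrt{\left(2 - r\right) + r} = \sqrt{2}$)
$\left(j{\left(0,l \right)} - 25\right) O{\left(-7,8 \right)} = \left(\sqrt{2} - 25\right) \left(8 - 7\right) = \left(-25 + \sqrt{2}\right) 1 = -25 + \sqrt{2}$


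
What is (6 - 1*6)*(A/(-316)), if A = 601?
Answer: 0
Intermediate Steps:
(6 - 1*6)*(A/(-316)) = (6 - 1*6)*(601/(-316)) = (6 - 6)*(601*(-1/316)) = 0*(-601/316) = 0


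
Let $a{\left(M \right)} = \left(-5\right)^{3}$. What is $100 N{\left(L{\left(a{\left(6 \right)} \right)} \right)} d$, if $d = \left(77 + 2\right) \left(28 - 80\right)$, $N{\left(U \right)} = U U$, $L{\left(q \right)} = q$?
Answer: $-6418750000$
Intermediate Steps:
$a{\left(M \right)} = -125$
$N{\left(U \right)} = U^{2}$
$d = -4108$ ($d = 79 \left(-52\right) = -4108$)
$100 N{\left(L{\left(a{\left(6 \right)} \right)} \right)} d = 100 \left(-125\right)^{2} \left(-4108\right) = 100 \cdot 15625 \left(-4108\right) = 1562500 \left(-4108\right) = -6418750000$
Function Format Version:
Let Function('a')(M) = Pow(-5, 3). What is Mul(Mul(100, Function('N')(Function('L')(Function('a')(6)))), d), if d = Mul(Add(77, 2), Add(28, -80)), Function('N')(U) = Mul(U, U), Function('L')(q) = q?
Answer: -6418750000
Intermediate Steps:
Function('a')(M) = -125
Function('N')(U) = Pow(U, 2)
d = -4108 (d = Mul(79, -52) = -4108)
Mul(Mul(100, Function('N')(Function('L')(Function('a')(6)))), d) = Mul(Mul(100, Pow(-125, 2)), -4108) = Mul(Mul(100, 15625), -4108) = Mul(1562500, -4108) = -6418750000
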